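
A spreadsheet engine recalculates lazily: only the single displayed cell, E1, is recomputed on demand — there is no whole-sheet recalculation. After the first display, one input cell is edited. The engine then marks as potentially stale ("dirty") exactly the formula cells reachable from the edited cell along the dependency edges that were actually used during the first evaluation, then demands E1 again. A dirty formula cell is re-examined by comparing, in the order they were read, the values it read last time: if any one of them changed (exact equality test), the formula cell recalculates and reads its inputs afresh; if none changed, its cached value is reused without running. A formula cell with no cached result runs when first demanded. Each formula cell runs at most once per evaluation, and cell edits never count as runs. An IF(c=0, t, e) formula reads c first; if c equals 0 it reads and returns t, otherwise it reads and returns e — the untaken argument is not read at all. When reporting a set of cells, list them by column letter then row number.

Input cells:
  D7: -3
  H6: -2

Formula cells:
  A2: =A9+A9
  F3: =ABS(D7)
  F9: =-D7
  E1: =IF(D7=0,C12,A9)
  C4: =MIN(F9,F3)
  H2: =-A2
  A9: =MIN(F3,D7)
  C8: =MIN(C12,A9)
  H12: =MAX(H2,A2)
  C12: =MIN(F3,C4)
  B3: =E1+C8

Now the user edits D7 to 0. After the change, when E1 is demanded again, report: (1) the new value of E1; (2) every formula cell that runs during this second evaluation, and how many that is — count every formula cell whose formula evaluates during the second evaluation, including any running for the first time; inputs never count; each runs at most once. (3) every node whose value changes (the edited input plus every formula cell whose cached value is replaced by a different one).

New value of E1: 0.
Formula cells that run: C4, C12, E1, F3, F9 — 5 in total.
Values that change: D7, E1, F3.
Key observation: a condition flipped, so demand moved to the other branch — A9 is never re-examined.

First evaluation (everything demanded from the output):
  F3 = ABS(-3) = 3
  A9 = MIN(3, -3) = -3
  E1 = IF(D7=0: D7=-3 -> else branch A9) = -3

Propagation after the edit:
  F3: runs — D7 -3->0; result 0.
  A9: marked dirty but never re-examined — demand shifted away from it.
  F9: demanded for the first time — runs, produces 0.
  C4: demanded for the first time — runs, produces 0.
  C12: demanded for the first time — runs, produces 0.
  E1: runs — D7 -3->0; result 0.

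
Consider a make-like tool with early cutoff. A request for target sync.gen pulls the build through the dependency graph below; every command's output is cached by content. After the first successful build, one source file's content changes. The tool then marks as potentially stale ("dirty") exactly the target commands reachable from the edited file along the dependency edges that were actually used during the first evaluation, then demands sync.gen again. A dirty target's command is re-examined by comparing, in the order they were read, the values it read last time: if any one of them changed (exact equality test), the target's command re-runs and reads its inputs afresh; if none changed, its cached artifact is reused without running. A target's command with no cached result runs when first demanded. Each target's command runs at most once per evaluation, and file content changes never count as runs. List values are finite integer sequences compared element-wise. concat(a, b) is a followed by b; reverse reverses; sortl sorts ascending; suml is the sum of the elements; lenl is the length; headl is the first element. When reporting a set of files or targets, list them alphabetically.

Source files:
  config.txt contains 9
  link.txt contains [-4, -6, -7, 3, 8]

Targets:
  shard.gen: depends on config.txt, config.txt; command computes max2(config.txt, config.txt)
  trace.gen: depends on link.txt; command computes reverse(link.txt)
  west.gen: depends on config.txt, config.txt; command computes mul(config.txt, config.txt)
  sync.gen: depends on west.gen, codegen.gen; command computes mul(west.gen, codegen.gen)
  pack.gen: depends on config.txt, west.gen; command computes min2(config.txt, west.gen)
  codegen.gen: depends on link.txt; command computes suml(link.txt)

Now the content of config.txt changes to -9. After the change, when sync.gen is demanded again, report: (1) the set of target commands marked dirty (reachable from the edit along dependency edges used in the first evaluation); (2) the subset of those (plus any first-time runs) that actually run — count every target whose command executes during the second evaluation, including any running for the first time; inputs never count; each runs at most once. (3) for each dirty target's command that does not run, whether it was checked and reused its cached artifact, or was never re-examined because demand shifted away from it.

First demand of the output computes:
  codegen.gen = suml([-4, -6, -7, 3, 8]) = -6
  west.gen = mul(9, 9) = 81
  sync.gen = mul(81, -6) = -486

After the edit, cleaning proceeds:
  west.gen: a read changed (config.txt 9->-9; config.txt 9->-9) — executes, giving 81 — identical to its old value.
  sync.gen: dirty, but its reads are unchanged (west.gen unchanged, codegen.gen unchanged); cached -486 stands.

Note the absorption at west.gen: it re-runs yet its value is the same, leaving the output's value untouched.

The edit dirties: sync.gen, west.gen.
1 target commands run: west.gen.
Cache hits after checking: sync.gen.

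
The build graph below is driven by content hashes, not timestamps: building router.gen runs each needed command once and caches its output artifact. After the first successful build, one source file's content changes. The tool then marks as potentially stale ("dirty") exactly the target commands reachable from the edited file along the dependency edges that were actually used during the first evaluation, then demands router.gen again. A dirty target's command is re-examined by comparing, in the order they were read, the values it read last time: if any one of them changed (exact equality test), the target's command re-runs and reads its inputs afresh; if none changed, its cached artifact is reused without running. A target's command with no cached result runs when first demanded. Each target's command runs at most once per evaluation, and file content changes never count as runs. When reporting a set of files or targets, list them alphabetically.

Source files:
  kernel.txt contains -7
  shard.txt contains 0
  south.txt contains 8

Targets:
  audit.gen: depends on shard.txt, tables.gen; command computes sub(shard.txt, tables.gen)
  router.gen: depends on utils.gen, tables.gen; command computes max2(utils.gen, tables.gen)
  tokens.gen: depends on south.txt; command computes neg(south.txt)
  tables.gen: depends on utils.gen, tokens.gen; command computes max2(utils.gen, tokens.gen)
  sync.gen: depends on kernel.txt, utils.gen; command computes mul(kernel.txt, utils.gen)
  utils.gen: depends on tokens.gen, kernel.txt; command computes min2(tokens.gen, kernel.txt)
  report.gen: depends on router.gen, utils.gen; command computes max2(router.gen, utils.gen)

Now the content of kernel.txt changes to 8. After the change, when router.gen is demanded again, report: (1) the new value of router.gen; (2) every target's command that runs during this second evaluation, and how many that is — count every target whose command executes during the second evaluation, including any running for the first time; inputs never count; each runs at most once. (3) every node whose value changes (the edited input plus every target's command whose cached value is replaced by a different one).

router.gen now evaluates to -8.
Run set: utils.gen (1 run).
Changed values: kernel.txt.
The important point: utils.gen recomputes to an identical value, and the output ends up unchanged.

Initial pass — values computed on the first demand:
  tokens.gen = neg(8) = -8
  utils.gen = min2(-8, -7) = -8
  tables.gen = max2(-8, -8) = -8
  router.gen = max2(-8, -8) = -8

Second demand — change propagation:
  utils.gen: re-runs because kernel.txt -7->8; new result -8 (unchanged).
  tables.gen: re-examined; everything it read last time is the same (utils.gen unchanged, tokens.gen unchanged) — cache -8 kept, no run.
  router.gen: re-examined; everything it read last time is the same (utils.gen unchanged, tables.gen unchanged) — cache -8 kept, no run.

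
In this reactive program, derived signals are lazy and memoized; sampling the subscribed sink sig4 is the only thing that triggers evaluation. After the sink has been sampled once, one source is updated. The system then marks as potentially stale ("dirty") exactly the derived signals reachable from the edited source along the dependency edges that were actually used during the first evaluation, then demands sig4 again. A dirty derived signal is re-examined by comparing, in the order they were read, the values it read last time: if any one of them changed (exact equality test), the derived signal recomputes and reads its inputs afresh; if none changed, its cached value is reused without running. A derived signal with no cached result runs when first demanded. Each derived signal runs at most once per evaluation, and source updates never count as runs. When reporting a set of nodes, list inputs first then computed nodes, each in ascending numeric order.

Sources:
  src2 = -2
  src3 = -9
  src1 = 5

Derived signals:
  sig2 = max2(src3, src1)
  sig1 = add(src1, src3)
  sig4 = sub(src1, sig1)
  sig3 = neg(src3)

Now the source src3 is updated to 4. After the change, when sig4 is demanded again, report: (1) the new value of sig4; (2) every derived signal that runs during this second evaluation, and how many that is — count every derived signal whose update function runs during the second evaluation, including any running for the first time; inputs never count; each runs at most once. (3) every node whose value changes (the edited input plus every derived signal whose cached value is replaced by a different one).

Demanding sig4 again yields -4.
2 derived signals run: sig1, sig4.
The nodes whose values change: src3, sig1, sig4.

First demand of the output computes:
  sig1 = add(5, -9) = -4
  sig4 = sub(5, -4) = 9

After the edit, cleaning proceeds:
  sig1: a read changed (src3 -9->4) — executes, giving 9.
  sig4: a read changed (sig1 -4->9) — executes, giving -4.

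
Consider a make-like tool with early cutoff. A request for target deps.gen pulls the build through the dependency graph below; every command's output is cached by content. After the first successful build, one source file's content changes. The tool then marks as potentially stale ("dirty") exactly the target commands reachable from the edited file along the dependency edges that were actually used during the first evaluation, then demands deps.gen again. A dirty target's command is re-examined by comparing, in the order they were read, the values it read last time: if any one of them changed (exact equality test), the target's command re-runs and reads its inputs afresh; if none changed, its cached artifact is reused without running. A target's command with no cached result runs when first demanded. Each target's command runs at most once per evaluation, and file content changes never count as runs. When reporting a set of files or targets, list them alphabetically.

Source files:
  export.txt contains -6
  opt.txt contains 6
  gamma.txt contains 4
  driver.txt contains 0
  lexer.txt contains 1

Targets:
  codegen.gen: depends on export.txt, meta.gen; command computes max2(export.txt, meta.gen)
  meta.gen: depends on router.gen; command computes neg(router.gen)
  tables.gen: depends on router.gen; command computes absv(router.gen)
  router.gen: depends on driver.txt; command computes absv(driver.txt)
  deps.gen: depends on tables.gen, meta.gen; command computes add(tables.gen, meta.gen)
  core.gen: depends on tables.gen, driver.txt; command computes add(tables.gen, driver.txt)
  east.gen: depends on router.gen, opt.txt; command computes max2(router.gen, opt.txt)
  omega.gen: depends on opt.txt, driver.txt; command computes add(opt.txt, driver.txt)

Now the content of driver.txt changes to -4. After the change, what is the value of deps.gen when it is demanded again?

First demand of the output computes:
  router.gen = absv(0) = 0
  meta.gen = neg(0) = 0
  tables.gen = absv(0) = 0
  deps.gen = add(0, 0) = 0

After the edit, cleaning proceeds:
  router.gen: a read changed (driver.txt 0->-4) — executes, giving 4.
  meta.gen: a read changed (router.gen 0->4) — executes, giving -4.
  tables.gen: a read changed (router.gen 0->4) — executes, giving 4.
  deps.gen: a read changed (tables.gen 0->4; meta.gen 0->-4) — executes, giving 0 — identical to its old value.

Demanding deps.gen again yields 0.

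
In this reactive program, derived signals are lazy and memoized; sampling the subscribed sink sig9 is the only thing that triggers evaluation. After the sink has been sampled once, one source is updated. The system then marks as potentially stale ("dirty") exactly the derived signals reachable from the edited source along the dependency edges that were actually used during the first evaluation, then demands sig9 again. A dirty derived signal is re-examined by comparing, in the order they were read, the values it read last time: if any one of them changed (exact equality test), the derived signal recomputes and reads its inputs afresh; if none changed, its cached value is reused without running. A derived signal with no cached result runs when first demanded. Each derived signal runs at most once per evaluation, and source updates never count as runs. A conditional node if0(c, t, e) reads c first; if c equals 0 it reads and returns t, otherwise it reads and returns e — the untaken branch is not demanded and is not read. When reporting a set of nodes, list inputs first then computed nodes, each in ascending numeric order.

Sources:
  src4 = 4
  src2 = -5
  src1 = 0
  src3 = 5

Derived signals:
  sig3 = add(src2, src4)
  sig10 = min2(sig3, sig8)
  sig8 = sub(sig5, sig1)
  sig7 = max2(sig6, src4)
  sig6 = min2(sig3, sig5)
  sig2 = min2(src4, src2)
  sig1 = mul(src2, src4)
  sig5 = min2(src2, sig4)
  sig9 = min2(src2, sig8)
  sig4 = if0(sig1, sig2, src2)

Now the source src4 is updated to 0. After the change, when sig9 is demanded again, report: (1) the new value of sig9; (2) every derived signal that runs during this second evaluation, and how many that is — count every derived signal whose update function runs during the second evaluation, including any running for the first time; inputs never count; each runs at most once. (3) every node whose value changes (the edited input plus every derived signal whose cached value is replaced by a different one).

Demanding sig9 again yields -5.
5 derived signals run: sig1, sig2, sig4, sig8, sig9.
The nodes whose values change: src4, sig1, sig8.
Note the branch switch — sig2 had no cache and runs now for the first time.

First demand of the output computes:
  sig1 = mul(-5, 4) = -20
  sig4 = if0(sig1=-20 -> else branch src2) = -5
  sig5 = min2(-5, -5) = -5
  sig8 = sub(-5, -20) = 15
  sig9 = min2(-5, 15) = -5

After the edit, cleaning proceeds:
  sig1: a read changed (src4 4->0) — executes, giving 0.
  sig2: had never run; runs now, result -5.
  sig4: a read changed (sig1 -20->0) — executes, giving -5 — identical to its old value.
  sig5: dirty, but its reads are unchanged (src2 unchanged, sig4 unchanged); cached -5 stands.
  sig8: a read changed (sig1 -20->0) — executes, giving -5.
  sig9: a read changed (sig8 15->-5) — executes, giving -5 — identical to its old value.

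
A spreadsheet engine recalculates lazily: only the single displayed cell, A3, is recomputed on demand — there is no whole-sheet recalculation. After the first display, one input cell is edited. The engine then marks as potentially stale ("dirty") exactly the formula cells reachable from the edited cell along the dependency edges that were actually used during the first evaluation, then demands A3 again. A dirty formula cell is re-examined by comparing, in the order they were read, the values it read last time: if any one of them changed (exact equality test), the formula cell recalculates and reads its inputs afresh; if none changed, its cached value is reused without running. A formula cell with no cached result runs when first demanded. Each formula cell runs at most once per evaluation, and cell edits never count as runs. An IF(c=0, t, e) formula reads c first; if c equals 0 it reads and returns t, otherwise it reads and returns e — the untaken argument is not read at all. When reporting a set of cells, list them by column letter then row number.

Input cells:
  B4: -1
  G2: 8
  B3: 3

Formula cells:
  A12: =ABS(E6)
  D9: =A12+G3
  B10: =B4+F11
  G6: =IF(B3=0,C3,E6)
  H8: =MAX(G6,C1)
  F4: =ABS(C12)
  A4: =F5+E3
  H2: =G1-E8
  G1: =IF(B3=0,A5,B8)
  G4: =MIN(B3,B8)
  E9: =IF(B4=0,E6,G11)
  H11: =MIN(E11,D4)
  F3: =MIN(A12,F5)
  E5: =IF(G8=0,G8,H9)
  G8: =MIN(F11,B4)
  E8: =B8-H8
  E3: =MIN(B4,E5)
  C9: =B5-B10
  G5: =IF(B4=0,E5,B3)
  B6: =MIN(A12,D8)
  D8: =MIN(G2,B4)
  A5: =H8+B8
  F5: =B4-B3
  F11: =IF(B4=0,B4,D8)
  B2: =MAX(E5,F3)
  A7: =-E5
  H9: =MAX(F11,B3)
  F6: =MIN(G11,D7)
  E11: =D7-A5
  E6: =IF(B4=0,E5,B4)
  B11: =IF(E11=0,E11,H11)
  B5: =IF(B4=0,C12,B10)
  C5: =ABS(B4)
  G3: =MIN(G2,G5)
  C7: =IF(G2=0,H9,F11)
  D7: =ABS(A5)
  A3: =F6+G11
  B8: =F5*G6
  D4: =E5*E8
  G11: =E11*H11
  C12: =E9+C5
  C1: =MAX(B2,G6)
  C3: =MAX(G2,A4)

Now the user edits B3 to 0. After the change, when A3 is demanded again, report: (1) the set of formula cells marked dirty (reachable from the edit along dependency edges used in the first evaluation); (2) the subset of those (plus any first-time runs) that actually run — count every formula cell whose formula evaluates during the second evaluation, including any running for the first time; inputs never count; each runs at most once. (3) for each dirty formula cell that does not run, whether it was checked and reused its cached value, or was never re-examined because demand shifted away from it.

Marked dirty: A3, A5, B2, B8, C1, D4, D7, E5, E8, E11, F3, F5, F6, G6, G11, H8, H9, H11.
Formula cells that run: A4, A5, B2, B8, C1, C3, D4, D7, E3, E5, E8, E11, F3, F5, F6, G6, H8, H9, H11 — 19 in total.
Checked but reused from cache: A3, G11.
Key observation: a condition flipped, so demand reaches new nodes — A4, C3, E3 run for the first time.

First evaluation (everything demanded from the output):
  D8 = MIN(8, -1) = -1
  F5 = -1 - 3 = -4
  F11 = IF(B4=0: B4=-1 -> else branch D8) = -1
  G8 = MIN(-1, -1) = -1
  H9 = MAX(-1, 3) = 3
  E5 = IF(G8=0: G8=-1 -> else branch H9) = 3
  E6 = IF(B4=0: B4=-1 -> else branch B4) = -1
  A12 = ABS(-1) = 1
  F3 = MIN(1, -4) = -4
  B2 = MAX(3, -4) = 3
  G6 = IF(B3=0: B3=3 -> else branch E6) = -1
  B8 = -4 * -1 = 4
  C1 = MAX(3, -1) = 3
  H8 = MAX(-1, 3) = 3
  A5 = 3 + 4 = 7
  D7 = ABS(7) = 7
  E8 = 4 - 3 = 1
  D4 = 3 * 1 = 3
  E11 = 7 - 7 = 0
  H11 = MIN(0, 3) = 0
  G11 = 0 * 0 = 0
  F6 = MIN(0, 7) = 0
  A3 = 0 + 0 = 0

Propagation after the edit:
  F5: runs — B3 3->0; result -1.
  F3: runs — F5 -4->-1; result -1.
  H9: runs — B3 3->0; result 0.
  E5: runs — H9 3->0; result 0.
  B2: runs — E5 3->0; F3 -4->-1; result 0.
  E3: demanded for the first time — runs, produces -1.
  A4: demanded for the first time — runs, produces -2.
  C3: demanded for the first time — runs, produces 8.
  G6: runs — B3 3->0; result 8.
  B8: runs — F5 -4->-1; G6 -1->8; result -8.
  C1: runs — B2 3->0; G6 -1->8; result 8.
  H8: runs — G6 -1->8; C1 3->8; result 8.
  A5: runs — H8 3->8; B8 4->-8; result 0.
  D7: runs — A5 7->0; result 0.
  E8: runs — B8 4->-8; H8 3->8; result -16.
  D4: runs — E5 3->0; E8 1->-16; result 0.
  E11: runs — D7 7->0; A5 7->0; result 0 (same value as before).
  H11: runs — D4 3->0; result 0 (same value as before).
  G11: checked — values it read are unchanged (E11 unchanged, H11 unchanged); reused cached 0 without running.
  F6: runs — D7 7->0; result 0 (same value as before).
  A3: checked — values it read are unchanged (F6 unchanged, G11 unchanged); reused cached 0 without running.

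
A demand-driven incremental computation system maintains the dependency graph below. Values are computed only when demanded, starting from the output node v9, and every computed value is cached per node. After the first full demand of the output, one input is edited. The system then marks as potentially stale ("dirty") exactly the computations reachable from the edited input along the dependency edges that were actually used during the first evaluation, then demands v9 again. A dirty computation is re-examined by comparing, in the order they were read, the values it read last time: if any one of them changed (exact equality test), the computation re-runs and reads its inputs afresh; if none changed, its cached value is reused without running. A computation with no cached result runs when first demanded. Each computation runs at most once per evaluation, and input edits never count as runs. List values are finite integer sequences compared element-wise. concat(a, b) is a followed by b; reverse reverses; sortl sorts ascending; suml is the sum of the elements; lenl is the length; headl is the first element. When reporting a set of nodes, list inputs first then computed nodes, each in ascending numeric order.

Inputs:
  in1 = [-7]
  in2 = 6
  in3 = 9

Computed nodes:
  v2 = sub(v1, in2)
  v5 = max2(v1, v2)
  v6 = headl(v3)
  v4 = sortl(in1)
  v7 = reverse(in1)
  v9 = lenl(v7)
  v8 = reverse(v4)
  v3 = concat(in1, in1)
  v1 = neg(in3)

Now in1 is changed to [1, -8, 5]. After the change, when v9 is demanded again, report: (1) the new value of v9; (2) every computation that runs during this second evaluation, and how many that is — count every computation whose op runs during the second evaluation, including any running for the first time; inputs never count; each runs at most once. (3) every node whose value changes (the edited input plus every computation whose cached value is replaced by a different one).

First evaluation (everything demanded from the output):
  v7 = reverse([-7]) = [-7]
  v9 = lenl([-7]) = 1

Propagation after the edit:
  v7: runs — in1 [-7]->[1, -8, 5]; result [5, -8, 1].
  v9: runs — v7 [-7]->[5, -8, 1]; result 3.

New value of v9: 3.
Computations that run: v7, v9 — 2 in total.
Values that change: in1, v7, v9.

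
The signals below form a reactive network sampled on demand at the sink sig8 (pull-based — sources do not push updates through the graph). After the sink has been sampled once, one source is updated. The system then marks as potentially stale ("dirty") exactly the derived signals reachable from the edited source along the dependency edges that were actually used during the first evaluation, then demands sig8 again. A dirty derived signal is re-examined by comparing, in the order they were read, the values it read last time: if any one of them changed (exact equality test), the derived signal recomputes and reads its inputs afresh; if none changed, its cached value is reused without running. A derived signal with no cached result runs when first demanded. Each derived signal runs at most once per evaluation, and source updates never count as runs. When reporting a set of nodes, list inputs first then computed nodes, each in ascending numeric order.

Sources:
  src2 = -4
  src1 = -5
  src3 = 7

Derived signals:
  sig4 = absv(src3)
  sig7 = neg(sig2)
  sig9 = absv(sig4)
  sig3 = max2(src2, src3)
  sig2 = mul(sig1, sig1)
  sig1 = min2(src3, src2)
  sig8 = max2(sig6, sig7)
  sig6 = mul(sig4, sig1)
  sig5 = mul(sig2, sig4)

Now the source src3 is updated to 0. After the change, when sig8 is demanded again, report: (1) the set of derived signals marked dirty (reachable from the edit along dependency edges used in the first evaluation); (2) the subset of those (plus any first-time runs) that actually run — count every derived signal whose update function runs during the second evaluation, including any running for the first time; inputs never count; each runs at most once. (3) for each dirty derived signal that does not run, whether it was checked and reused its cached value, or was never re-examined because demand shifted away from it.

Dirty set: sig1, sig2, sig4, sig6, sig7, sig8.
Run set: sig1, sig4, sig6, sig8 (4 run).
Re-examined without running (cache reused): sig2, sig7.
The important point: at sig2 every value read last time is unchanged, so the dirty flag clears without a run.

Initial pass — values computed on the first demand:
  sig1 = min2(7, -4) = -4
  sig2 = mul(-4, -4) = 16
  sig4 = absv(7) = 7
  sig6 = mul(7, -4) = -28
  sig7 = neg(16) = -16
  sig8 = max2(-28, -16) = -16

Second demand — change propagation:
  sig1: re-runs because src3 7->0; new result -4 (unchanged).
  sig2: re-examined; everything it read last time is the same (sig1 unchanged, sig1 unchanged) — cache 16 kept, no run.
  sig4: re-runs because src3 7->0; new result 0.
  sig6: re-runs because sig4 7->0; new result 0.
  sig7: re-examined; everything it read last time is the same (sig2 unchanged) — cache -16 kept, no run.
  sig8: re-runs because sig6 -28->0; new result 0.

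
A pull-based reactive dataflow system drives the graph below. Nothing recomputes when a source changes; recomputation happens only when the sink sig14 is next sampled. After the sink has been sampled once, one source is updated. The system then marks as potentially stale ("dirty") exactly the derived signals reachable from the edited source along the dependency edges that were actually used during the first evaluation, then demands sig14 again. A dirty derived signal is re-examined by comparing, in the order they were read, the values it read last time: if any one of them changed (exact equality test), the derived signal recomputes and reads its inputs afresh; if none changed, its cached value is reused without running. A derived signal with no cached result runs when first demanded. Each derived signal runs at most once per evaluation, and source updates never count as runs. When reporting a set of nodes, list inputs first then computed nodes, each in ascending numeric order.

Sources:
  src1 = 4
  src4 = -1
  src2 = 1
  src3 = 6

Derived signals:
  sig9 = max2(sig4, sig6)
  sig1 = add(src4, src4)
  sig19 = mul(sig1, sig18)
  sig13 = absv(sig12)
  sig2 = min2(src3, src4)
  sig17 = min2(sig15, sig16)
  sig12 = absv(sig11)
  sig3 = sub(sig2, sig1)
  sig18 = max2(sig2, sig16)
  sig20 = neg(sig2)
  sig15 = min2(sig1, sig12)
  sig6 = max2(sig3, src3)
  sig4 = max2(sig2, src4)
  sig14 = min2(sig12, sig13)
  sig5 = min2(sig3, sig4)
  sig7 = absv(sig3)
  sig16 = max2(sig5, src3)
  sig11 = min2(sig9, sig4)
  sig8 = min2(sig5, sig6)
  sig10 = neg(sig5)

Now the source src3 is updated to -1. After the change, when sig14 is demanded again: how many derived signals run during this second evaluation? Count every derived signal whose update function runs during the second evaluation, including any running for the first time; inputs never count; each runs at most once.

Derived signals that run: sig2, sig6, sig9, sig11 — 4 in total.
Key observation: the cutoff stops propagation at sig3 — its inputs' values are unchanged, so it reuses its cache.

First evaluation (everything demanded from the output):
  sig1 = add(-1, -1) = -2
  sig2 = min2(6, -1) = -1
  sig3 = sub(-1, -2) = 1
  sig4 = max2(-1, -1) = -1
  sig6 = max2(1, 6) = 6
  sig9 = max2(-1, 6) = 6
  sig11 = min2(6, -1) = -1
  sig12 = absv(-1) = 1
  sig13 = absv(1) = 1
  sig14 = min2(1, 1) = 1

Propagation after the edit:
  sig2: runs — src3 6->-1; result -1 (same value as before).
  sig3: checked — values it read are unchanged (sig2 unchanged, sig1 unchanged); reused cached 1 without running.
  sig4: checked — values it read are unchanged (sig2 unchanged, src4 unchanged); reused cached -1 without running.
  sig6: runs — src3 6->-1; result 1.
  sig9: runs — sig6 6->1; result 1.
  sig11: runs — sig9 6->1; result -1 (same value as before).
  sig12: checked — values it read are unchanged (sig11 unchanged); reused cached 1 without running.
  sig13: checked — values it read are unchanged (sig12 unchanged); reused cached 1 without running.
  sig14: checked — values it read are unchanged (sig12 unchanged, sig13 unchanged); reused cached 1 without running.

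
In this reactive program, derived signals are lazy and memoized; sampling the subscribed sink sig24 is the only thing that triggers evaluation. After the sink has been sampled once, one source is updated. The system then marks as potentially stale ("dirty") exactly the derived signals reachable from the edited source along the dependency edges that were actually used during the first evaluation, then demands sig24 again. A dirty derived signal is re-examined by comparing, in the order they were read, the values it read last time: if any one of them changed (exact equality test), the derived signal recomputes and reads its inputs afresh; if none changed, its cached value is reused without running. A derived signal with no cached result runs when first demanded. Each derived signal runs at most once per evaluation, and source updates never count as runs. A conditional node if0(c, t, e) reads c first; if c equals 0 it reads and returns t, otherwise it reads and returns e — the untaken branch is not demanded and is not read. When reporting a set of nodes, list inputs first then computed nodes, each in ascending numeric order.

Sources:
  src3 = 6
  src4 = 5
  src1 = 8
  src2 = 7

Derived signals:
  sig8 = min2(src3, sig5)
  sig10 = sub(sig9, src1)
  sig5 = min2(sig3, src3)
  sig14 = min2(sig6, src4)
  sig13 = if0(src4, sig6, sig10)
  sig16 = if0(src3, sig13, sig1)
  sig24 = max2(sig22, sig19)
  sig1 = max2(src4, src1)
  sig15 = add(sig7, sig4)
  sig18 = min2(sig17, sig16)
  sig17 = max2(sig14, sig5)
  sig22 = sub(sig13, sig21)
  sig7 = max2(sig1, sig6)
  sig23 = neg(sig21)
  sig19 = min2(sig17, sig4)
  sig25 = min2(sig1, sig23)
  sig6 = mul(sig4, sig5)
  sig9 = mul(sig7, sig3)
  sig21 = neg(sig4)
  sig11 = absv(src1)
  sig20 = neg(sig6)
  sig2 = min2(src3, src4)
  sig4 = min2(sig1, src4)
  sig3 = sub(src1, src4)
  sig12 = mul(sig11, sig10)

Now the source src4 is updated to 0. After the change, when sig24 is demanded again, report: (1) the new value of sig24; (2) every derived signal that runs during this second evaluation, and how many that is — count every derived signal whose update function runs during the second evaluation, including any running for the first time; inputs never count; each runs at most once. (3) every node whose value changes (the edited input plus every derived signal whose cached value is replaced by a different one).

First demand of the output computes:
  sig1 = max2(5, 8) = 8
  sig3 = sub(8, 5) = 3
  sig4 = min2(8, 5) = 5
  sig5 = min2(3, 6) = 3
  sig6 = mul(5, 3) = 15
  sig7 = max2(8, 15) = 15
  sig9 = mul(15, 3) = 45
  sig10 = sub(45, 8) = 37
  sig13 = if0(src4=5 -> else branch sig10) = 37
  sig14 = min2(15, 5) = 5
  sig17 = max2(5, 3) = 5
  sig19 = min2(5, 5) = 5
  sig21 = neg(5) = -5
  sig22 = sub(37, -5) = 42
  sig24 = max2(42, 5) = 42

After the edit, cleaning proceeds:
  sig1: a read changed (src4 5->0) — executes, giving 8 — identical to its old value.
  sig3: a read changed (src4 5->0) — executes, giving 8.
  sig4: a read changed (src4 5->0) — executes, giving 0.
  sig5: a read changed (sig3 3->8) — executes, giving 6.
  sig6: a read changed (sig4 5->0; sig5 3->6) — executes, giving 0.
  sig7: stays stale; no demand reaches it after the flip.
  sig9: stays stale; no demand reaches it after the flip.
  sig10: stays stale; no demand reaches it after the flip.
  sig13: a read changed (src4 5->0) — executes, giving 0.
  sig14: a read changed (sig6 15->0; src4 5->0) — executes, giving 0.
  sig17: a read changed (sig14 5->0; sig5 3->6) — executes, giving 6.
  sig19: a read changed (sig17 5->6; sig4 5->0) — executes, giving 0.
  sig21: a read changed (sig4 5->0) — executes, giving 0.
  sig22: a read changed (sig13 37->0; sig21 -5->0) — executes, giving 0.
  sig24: a read changed (sig22 42->0; sig19 5->0) — executes, giving 0.

Note the branch switch — demand abandons sig7, sig9, sig10, which are never re-examined.

Demanding sig24 again yields 0.
12 derived signals run: sig1, sig3, sig4, sig5, sig6, sig13, sig14, sig17, sig19, sig21, sig22, sig24.
The nodes whose values change: src4, sig3, sig4, sig5, sig6, sig13, sig14, sig17, sig19, sig21, sig22, sig24.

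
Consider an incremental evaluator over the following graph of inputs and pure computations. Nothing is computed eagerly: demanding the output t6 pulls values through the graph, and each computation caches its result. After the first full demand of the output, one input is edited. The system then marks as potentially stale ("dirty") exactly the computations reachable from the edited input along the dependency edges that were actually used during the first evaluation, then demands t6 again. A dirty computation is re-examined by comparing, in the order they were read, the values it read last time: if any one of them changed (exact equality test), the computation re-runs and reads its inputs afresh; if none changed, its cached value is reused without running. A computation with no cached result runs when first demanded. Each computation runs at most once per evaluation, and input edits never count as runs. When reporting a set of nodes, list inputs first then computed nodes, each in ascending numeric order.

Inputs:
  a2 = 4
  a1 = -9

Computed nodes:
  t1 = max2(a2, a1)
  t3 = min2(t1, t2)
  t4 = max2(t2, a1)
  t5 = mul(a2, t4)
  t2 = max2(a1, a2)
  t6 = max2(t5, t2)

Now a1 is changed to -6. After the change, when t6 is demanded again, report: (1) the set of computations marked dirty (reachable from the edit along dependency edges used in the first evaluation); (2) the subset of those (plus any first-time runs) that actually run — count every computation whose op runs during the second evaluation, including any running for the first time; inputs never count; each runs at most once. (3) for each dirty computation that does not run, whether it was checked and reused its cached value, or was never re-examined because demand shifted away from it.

Dirty set: t2, t4, t5, t6.
Run set: t2, t4 (2 run).
Re-examined without running (cache reused): t5, t6.
The important point: at t5 every value read last time is unchanged, so the dirty flag clears without a run.

Initial pass — values computed on the first demand:
  t2 = max2(-9, 4) = 4
  t4 = max2(4, -9) = 4
  t5 = mul(4, 4) = 16
  t6 = max2(16, 4) = 16

Second demand — change propagation:
  t2: re-runs because a1 -9->-6; new result 4 (unchanged).
  t4: re-runs because a1 -9->-6; new result 4 (unchanged).
  t5: re-examined; everything it read last time is the same (a2 unchanged, t4 unchanged) — cache 16 kept, no run.
  t6: re-examined; everything it read last time is the same (t5 unchanged, t2 unchanged) — cache 16 kept, no run.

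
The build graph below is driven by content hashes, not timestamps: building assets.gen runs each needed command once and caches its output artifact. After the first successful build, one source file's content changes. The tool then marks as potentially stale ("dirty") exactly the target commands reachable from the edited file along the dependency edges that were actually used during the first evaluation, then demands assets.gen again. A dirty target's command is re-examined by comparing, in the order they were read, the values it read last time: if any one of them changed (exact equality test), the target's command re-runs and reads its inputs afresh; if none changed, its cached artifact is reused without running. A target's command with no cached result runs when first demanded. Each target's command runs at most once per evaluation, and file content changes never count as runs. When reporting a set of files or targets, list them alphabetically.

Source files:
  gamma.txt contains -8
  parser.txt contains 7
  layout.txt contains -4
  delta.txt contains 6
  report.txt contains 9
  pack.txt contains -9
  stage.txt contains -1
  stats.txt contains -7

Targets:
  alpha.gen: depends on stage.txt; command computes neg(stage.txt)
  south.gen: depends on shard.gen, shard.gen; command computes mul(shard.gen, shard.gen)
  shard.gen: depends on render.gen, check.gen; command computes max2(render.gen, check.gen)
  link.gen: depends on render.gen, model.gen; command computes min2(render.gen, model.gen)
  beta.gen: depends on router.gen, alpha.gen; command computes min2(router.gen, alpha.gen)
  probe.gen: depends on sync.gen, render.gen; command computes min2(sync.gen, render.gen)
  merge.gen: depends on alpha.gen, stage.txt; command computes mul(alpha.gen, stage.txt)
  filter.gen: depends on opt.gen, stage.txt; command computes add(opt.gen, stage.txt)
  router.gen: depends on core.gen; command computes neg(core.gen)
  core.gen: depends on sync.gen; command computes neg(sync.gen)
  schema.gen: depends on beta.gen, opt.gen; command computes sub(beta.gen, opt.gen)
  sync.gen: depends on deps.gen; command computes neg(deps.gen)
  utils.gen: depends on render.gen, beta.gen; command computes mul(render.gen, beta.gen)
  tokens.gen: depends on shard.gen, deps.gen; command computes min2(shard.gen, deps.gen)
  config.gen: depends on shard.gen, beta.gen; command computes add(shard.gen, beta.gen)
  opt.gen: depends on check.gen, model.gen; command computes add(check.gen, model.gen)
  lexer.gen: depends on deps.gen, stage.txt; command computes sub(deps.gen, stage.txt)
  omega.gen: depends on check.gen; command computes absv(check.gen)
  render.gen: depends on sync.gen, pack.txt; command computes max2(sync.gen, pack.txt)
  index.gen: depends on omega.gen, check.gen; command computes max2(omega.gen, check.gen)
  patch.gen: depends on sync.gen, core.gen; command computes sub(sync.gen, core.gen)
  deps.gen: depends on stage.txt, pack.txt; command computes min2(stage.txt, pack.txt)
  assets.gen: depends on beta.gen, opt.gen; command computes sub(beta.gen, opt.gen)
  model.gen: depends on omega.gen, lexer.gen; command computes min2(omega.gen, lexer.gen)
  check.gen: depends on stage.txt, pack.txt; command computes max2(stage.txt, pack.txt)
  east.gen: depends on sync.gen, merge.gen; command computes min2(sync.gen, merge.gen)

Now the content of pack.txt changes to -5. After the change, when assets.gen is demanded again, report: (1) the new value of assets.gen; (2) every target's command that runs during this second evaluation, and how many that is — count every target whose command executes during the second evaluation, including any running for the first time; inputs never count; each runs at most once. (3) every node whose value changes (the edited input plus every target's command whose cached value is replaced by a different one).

assets.gen now evaluates to 6.
Run set: assets.gen, beta.gen, check.gen, core.gen, deps.gen, lexer.gen, model.gen, opt.gen, router.gen, sync.gen (10 run).
Changed values: assets.gen, core.gen, deps.gen, lexer.gen, model.gen, opt.gen, pack.txt, router.gen, sync.gen.
The important point: at omega.gen every value read last time is unchanged, so the dirty flag clears without a run.

Initial pass — values computed on the first demand:
  alpha.gen = neg(-1) = 1
  check.gen = max2(-1, -9) = -1
  deps.gen = min2(-1, -9) = -9
  lexer.gen = sub(-9, -1) = -8
  omega.gen = absv(-1) = 1
  model.gen = min2(1, -8) = -8
  opt.gen = add(-1, -8) = -9
  sync.gen = neg(-9) = 9
  core.gen = neg(9) = -9
  router.gen = neg(-9) = 9
  beta.gen = min2(9, 1) = 1
  assets.gen = sub(1, -9) = 10

Second demand — change propagation:
  check.gen: re-runs because pack.txt -9->-5; new result -1 (unchanged).
  deps.gen: re-runs because pack.txt -9->-5; new result -5.
  lexer.gen: re-runs because deps.gen -9->-5; new result -4.
  omega.gen: re-examined; everything it read last time is the same (check.gen unchanged) — cache 1 kept, no run.
  model.gen: re-runs because lexer.gen -8->-4; new result -4.
  opt.gen: re-runs because model.gen -8->-4; new result -5.
  sync.gen: re-runs because deps.gen -9->-5; new result 5.
  core.gen: re-runs because sync.gen 9->5; new result -5.
  router.gen: re-runs because core.gen -9->-5; new result 5.
  beta.gen: re-runs because router.gen 9->5; new result 1 (unchanged).
  assets.gen: re-runs because opt.gen -9->-5; new result 6.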